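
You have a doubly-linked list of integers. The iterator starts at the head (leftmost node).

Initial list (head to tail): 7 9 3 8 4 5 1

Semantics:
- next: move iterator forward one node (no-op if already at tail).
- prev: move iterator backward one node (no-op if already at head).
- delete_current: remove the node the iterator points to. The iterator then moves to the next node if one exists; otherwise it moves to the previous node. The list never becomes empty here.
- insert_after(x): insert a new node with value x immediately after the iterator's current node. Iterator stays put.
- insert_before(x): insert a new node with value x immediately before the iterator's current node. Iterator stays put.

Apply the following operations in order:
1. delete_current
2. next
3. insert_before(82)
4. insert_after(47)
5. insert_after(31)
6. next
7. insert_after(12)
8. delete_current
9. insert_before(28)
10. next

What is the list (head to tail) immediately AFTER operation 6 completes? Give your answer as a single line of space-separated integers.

Answer: 9 82 3 31 47 8 4 5 1

Derivation:
After 1 (delete_current): list=[9, 3, 8, 4, 5, 1] cursor@9
After 2 (next): list=[9, 3, 8, 4, 5, 1] cursor@3
After 3 (insert_before(82)): list=[9, 82, 3, 8, 4, 5, 1] cursor@3
After 4 (insert_after(47)): list=[9, 82, 3, 47, 8, 4, 5, 1] cursor@3
After 5 (insert_after(31)): list=[9, 82, 3, 31, 47, 8, 4, 5, 1] cursor@3
After 6 (next): list=[9, 82, 3, 31, 47, 8, 4, 5, 1] cursor@31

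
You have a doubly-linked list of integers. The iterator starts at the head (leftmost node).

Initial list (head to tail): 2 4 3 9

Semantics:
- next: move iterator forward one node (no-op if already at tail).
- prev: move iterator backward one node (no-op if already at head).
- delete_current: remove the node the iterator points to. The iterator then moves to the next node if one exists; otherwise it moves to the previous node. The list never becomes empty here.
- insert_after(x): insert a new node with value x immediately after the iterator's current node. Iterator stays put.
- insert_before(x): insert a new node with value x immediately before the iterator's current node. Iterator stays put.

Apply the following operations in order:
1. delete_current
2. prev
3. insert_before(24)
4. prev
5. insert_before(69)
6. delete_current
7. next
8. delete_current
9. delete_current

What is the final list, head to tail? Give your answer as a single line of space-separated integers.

After 1 (delete_current): list=[4, 3, 9] cursor@4
After 2 (prev): list=[4, 3, 9] cursor@4
After 3 (insert_before(24)): list=[24, 4, 3, 9] cursor@4
After 4 (prev): list=[24, 4, 3, 9] cursor@24
After 5 (insert_before(69)): list=[69, 24, 4, 3, 9] cursor@24
After 6 (delete_current): list=[69, 4, 3, 9] cursor@4
After 7 (next): list=[69, 4, 3, 9] cursor@3
After 8 (delete_current): list=[69, 4, 9] cursor@9
After 9 (delete_current): list=[69, 4] cursor@4

Answer: 69 4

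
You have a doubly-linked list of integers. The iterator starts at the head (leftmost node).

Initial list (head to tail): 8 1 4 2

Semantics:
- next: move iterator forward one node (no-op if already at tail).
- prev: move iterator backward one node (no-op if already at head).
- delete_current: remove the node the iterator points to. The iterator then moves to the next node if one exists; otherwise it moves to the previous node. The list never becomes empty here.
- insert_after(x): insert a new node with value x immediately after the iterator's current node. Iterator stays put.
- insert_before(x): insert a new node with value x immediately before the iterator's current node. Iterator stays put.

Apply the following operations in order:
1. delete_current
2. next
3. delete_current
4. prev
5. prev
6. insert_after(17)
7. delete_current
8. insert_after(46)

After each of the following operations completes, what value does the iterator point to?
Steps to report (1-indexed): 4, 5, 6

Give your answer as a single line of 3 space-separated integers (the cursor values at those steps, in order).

Answer: 1 1 1

Derivation:
After 1 (delete_current): list=[1, 4, 2] cursor@1
After 2 (next): list=[1, 4, 2] cursor@4
After 3 (delete_current): list=[1, 2] cursor@2
After 4 (prev): list=[1, 2] cursor@1
After 5 (prev): list=[1, 2] cursor@1
After 6 (insert_after(17)): list=[1, 17, 2] cursor@1
After 7 (delete_current): list=[17, 2] cursor@17
After 8 (insert_after(46)): list=[17, 46, 2] cursor@17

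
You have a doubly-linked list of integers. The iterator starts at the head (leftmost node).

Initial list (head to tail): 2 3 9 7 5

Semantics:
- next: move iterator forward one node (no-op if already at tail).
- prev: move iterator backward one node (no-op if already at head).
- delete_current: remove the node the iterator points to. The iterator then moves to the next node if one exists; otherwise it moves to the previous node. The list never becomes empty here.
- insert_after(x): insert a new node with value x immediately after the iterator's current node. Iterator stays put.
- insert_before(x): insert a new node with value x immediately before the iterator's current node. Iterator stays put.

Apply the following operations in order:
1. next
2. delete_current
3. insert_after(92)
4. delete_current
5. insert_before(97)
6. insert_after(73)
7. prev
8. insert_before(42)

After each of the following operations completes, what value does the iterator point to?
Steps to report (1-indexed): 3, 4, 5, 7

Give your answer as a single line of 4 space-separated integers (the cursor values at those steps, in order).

Answer: 9 92 92 97

Derivation:
After 1 (next): list=[2, 3, 9, 7, 5] cursor@3
After 2 (delete_current): list=[2, 9, 7, 5] cursor@9
After 3 (insert_after(92)): list=[2, 9, 92, 7, 5] cursor@9
After 4 (delete_current): list=[2, 92, 7, 5] cursor@92
After 5 (insert_before(97)): list=[2, 97, 92, 7, 5] cursor@92
After 6 (insert_after(73)): list=[2, 97, 92, 73, 7, 5] cursor@92
After 7 (prev): list=[2, 97, 92, 73, 7, 5] cursor@97
After 8 (insert_before(42)): list=[2, 42, 97, 92, 73, 7, 5] cursor@97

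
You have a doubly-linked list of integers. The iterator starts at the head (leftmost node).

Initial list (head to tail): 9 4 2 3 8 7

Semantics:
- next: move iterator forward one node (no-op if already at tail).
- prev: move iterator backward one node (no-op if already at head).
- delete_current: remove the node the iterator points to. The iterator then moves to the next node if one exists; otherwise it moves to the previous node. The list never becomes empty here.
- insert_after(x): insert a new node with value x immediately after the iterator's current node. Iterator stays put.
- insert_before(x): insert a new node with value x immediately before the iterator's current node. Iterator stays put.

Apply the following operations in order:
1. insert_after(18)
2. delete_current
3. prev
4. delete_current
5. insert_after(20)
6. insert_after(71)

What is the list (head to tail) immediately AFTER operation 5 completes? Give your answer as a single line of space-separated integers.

After 1 (insert_after(18)): list=[9, 18, 4, 2, 3, 8, 7] cursor@9
After 2 (delete_current): list=[18, 4, 2, 3, 8, 7] cursor@18
After 3 (prev): list=[18, 4, 2, 3, 8, 7] cursor@18
After 4 (delete_current): list=[4, 2, 3, 8, 7] cursor@4
After 5 (insert_after(20)): list=[4, 20, 2, 3, 8, 7] cursor@4

Answer: 4 20 2 3 8 7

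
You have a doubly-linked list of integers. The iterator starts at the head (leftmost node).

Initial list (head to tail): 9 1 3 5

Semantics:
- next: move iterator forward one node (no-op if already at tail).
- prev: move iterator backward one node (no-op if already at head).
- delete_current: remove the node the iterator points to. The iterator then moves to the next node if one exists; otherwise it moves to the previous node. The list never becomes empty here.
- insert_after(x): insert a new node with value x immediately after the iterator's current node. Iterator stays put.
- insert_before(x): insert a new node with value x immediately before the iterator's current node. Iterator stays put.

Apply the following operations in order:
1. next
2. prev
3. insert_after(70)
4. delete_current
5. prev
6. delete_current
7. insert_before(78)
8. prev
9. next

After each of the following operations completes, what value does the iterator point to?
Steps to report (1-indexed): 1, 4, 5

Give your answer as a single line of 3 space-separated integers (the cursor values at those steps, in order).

After 1 (next): list=[9, 1, 3, 5] cursor@1
After 2 (prev): list=[9, 1, 3, 5] cursor@9
After 3 (insert_after(70)): list=[9, 70, 1, 3, 5] cursor@9
After 4 (delete_current): list=[70, 1, 3, 5] cursor@70
After 5 (prev): list=[70, 1, 3, 5] cursor@70
After 6 (delete_current): list=[1, 3, 5] cursor@1
After 7 (insert_before(78)): list=[78, 1, 3, 5] cursor@1
After 8 (prev): list=[78, 1, 3, 5] cursor@78
After 9 (next): list=[78, 1, 3, 5] cursor@1

Answer: 1 70 70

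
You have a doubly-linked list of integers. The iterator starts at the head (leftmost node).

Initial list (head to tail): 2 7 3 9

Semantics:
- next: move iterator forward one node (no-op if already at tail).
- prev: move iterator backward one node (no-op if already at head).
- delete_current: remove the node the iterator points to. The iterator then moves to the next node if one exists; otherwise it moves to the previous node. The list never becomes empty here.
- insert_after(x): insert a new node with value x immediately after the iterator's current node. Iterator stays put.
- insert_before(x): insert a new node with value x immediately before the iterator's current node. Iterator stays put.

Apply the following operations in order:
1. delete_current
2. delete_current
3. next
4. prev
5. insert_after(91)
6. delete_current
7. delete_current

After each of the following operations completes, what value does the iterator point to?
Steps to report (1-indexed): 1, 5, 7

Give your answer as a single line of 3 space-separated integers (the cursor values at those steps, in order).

Answer: 7 3 9

Derivation:
After 1 (delete_current): list=[7, 3, 9] cursor@7
After 2 (delete_current): list=[3, 9] cursor@3
After 3 (next): list=[3, 9] cursor@9
After 4 (prev): list=[3, 9] cursor@3
After 5 (insert_after(91)): list=[3, 91, 9] cursor@3
After 6 (delete_current): list=[91, 9] cursor@91
After 7 (delete_current): list=[9] cursor@9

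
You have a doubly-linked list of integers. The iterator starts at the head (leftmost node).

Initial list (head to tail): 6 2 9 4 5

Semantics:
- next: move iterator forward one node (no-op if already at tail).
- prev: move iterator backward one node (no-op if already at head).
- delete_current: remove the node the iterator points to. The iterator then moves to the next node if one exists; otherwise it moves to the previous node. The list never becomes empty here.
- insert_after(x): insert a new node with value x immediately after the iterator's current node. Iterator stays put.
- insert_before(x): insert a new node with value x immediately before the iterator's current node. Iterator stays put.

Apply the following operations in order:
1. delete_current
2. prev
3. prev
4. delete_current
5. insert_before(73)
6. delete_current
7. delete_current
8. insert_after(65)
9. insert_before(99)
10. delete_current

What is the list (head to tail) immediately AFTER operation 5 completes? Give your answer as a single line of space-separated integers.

Answer: 73 9 4 5

Derivation:
After 1 (delete_current): list=[2, 9, 4, 5] cursor@2
After 2 (prev): list=[2, 9, 4, 5] cursor@2
After 3 (prev): list=[2, 9, 4, 5] cursor@2
After 4 (delete_current): list=[9, 4, 5] cursor@9
After 5 (insert_before(73)): list=[73, 9, 4, 5] cursor@9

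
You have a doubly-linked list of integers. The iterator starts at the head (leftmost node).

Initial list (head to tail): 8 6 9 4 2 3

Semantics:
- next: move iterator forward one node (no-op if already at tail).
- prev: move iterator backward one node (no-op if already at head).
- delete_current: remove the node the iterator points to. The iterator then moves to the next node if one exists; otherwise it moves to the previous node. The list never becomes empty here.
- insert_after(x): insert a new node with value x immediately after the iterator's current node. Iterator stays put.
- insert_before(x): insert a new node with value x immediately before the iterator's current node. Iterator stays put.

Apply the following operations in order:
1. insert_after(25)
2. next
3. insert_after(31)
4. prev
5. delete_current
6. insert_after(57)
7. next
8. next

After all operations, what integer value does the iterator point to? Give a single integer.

After 1 (insert_after(25)): list=[8, 25, 6, 9, 4, 2, 3] cursor@8
After 2 (next): list=[8, 25, 6, 9, 4, 2, 3] cursor@25
After 3 (insert_after(31)): list=[8, 25, 31, 6, 9, 4, 2, 3] cursor@25
After 4 (prev): list=[8, 25, 31, 6, 9, 4, 2, 3] cursor@8
After 5 (delete_current): list=[25, 31, 6, 9, 4, 2, 3] cursor@25
After 6 (insert_after(57)): list=[25, 57, 31, 6, 9, 4, 2, 3] cursor@25
After 7 (next): list=[25, 57, 31, 6, 9, 4, 2, 3] cursor@57
After 8 (next): list=[25, 57, 31, 6, 9, 4, 2, 3] cursor@31

Answer: 31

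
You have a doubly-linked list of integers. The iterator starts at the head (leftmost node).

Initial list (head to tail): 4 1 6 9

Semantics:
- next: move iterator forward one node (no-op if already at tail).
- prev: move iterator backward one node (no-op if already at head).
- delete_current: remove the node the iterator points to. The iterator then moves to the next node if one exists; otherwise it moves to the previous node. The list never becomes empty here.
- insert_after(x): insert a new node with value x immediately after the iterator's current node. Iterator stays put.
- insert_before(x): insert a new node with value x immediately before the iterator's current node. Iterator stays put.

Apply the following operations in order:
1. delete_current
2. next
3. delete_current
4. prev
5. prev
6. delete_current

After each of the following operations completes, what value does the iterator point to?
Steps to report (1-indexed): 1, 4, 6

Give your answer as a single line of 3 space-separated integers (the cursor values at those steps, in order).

Answer: 1 1 9

Derivation:
After 1 (delete_current): list=[1, 6, 9] cursor@1
After 2 (next): list=[1, 6, 9] cursor@6
After 3 (delete_current): list=[1, 9] cursor@9
After 4 (prev): list=[1, 9] cursor@1
After 5 (prev): list=[1, 9] cursor@1
After 6 (delete_current): list=[9] cursor@9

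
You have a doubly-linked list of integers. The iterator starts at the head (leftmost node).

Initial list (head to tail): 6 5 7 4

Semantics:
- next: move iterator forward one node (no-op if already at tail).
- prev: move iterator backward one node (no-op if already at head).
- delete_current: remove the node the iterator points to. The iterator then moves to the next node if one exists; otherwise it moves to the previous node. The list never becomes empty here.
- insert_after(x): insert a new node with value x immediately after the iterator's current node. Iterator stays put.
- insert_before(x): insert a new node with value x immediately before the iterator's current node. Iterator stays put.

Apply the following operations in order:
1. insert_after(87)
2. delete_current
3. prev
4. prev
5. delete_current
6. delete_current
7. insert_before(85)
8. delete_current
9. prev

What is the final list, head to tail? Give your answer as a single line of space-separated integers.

After 1 (insert_after(87)): list=[6, 87, 5, 7, 4] cursor@6
After 2 (delete_current): list=[87, 5, 7, 4] cursor@87
After 3 (prev): list=[87, 5, 7, 4] cursor@87
After 4 (prev): list=[87, 5, 7, 4] cursor@87
After 5 (delete_current): list=[5, 7, 4] cursor@5
After 6 (delete_current): list=[7, 4] cursor@7
After 7 (insert_before(85)): list=[85, 7, 4] cursor@7
After 8 (delete_current): list=[85, 4] cursor@4
After 9 (prev): list=[85, 4] cursor@85

Answer: 85 4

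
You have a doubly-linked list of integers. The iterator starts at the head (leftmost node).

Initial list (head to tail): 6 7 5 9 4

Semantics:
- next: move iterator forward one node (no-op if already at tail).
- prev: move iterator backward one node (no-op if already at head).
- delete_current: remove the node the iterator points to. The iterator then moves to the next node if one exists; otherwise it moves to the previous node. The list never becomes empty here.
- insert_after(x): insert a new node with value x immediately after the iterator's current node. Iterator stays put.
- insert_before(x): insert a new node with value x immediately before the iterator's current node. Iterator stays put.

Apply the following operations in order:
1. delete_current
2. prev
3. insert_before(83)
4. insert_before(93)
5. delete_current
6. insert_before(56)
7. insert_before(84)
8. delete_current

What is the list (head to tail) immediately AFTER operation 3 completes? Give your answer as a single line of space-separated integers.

Answer: 83 7 5 9 4

Derivation:
After 1 (delete_current): list=[7, 5, 9, 4] cursor@7
After 2 (prev): list=[7, 5, 9, 4] cursor@7
After 3 (insert_before(83)): list=[83, 7, 5, 9, 4] cursor@7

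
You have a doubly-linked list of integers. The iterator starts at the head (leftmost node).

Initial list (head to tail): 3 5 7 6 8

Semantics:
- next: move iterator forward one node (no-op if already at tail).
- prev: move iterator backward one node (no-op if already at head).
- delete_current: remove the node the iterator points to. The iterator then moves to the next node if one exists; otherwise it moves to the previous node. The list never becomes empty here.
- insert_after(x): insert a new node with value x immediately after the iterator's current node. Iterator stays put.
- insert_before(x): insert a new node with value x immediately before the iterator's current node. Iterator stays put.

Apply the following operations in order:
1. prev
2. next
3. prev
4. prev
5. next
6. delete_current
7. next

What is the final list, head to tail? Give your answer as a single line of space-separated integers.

Answer: 3 7 6 8

Derivation:
After 1 (prev): list=[3, 5, 7, 6, 8] cursor@3
After 2 (next): list=[3, 5, 7, 6, 8] cursor@5
After 3 (prev): list=[3, 5, 7, 6, 8] cursor@3
After 4 (prev): list=[3, 5, 7, 6, 8] cursor@3
After 5 (next): list=[3, 5, 7, 6, 8] cursor@5
After 6 (delete_current): list=[3, 7, 6, 8] cursor@7
After 7 (next): list=[3, 7, 6, 8] cursor@6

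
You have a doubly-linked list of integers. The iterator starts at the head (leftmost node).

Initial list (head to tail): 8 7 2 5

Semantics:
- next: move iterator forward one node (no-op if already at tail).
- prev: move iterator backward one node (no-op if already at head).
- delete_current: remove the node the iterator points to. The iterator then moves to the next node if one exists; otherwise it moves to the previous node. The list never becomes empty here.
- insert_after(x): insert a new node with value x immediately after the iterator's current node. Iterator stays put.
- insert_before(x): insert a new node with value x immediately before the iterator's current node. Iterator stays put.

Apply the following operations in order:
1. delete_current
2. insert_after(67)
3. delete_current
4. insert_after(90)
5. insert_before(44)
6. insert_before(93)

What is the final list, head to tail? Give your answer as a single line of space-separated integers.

Answer: 44 93 67 90 2 5

Derivation:
After 1 (delete_current): list=[7, 2, 5] cursor@7
After 2 (insert_after(67)): list=[7, 67, 2, 5] cursor@7
After 3 (delete_current): list=[67, 2, 5] cursor@67
After 4 (insert_after(90)): list=[67, 90, 2, 5] cursor@67
After 5 (insert_before(44)): list=[44, 67, 90, 2, 5] cursor@67
After 6 (insert_before(93)): list=[44, 93, 67, 90, 2, 5] cursor@67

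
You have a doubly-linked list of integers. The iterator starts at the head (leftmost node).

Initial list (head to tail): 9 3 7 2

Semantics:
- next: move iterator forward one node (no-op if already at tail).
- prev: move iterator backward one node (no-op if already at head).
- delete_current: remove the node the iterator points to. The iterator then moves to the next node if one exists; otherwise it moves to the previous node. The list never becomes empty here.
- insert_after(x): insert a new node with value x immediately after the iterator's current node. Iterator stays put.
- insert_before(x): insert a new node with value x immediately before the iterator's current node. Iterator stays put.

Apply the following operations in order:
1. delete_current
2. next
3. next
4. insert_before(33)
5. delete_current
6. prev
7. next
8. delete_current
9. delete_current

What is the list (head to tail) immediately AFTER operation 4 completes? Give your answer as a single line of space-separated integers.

Answer: 3 7 33 2

Derivation:
After 1 (delete_current): list=[3, 7, 2] cursor@3
After 2 (next): list=[3, 7, 2] cursor@7
After 3 (next): list=[3, 7, 2] cursor@2
After 4 (insert_before(33)): list=[3, 7, 33, 2] cursor@2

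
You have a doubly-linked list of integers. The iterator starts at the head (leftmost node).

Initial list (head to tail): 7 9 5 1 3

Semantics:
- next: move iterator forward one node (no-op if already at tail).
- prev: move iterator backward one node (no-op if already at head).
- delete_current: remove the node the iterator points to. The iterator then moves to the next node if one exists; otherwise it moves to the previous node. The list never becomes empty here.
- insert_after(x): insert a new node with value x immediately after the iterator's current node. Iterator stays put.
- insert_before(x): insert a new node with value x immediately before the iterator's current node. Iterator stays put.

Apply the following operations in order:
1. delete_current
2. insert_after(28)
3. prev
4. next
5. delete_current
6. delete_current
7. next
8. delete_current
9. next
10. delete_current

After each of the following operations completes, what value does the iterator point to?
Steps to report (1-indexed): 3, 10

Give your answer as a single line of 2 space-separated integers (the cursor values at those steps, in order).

Answer: 9 9

Derivation:
After 1 (delete_current): list=[9, 5, 1, 3] cursor@9
After 2 (insert_after(28)): list=[9, 28, 5, 1, 3] cursor@9
After 3 (prev): list=[9, 28, 5, 1, 3] cursor@9
After 4 (next): list=[9, 28, 5, 1, 3] cursor@28
After 5 (delete_current): list=[9, 5, 1, 3] cursor@5
After 6 (delete_current): list=[9, 1, 3] cursor@1
After 7 (next): list=[9, 1, 3] cursor@3
After 8 (delete_current): list=[9, 1] cursor@1
After 9 (next): list=[9, 1] cursor@1
After 10 (delete_current): list=[9] cursor@9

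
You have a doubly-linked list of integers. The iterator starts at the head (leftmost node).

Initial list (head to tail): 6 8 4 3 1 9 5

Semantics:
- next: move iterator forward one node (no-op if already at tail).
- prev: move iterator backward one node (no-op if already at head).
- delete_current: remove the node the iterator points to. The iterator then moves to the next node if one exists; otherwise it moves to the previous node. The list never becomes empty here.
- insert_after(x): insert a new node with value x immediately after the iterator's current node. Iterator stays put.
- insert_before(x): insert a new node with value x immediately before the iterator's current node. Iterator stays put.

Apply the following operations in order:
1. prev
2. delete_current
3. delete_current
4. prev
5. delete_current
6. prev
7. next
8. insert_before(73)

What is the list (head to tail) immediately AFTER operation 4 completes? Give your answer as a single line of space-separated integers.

After 1 (prev): list=[6, 8, 4, 3, 1, 9, 5] cursor@6
After 2 (delete_current): list=[8, 4, 3, 1, 9, 5] cursor@8
After 3 (delete_current): list=[4, 3, 1, 9, 5] cursor@4
After 4 (prev): list=[4, 3, 1, 9, 5] cursor@4

Answer: 4 3 1 9 5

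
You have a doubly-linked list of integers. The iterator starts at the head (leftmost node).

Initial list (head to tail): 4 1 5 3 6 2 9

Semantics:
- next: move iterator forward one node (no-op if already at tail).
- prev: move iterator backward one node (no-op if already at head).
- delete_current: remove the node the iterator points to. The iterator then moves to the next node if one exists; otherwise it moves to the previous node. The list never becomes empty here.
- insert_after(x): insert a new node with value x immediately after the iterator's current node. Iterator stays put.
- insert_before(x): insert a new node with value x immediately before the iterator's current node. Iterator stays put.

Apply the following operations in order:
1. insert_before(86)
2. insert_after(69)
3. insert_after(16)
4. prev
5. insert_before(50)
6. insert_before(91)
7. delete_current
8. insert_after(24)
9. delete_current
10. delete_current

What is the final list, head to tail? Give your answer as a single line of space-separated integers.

Answer: 50 91 16 69 1 5 3 6 2 9

Derivation:
After 1 (insert_before(86)): list=[86, 4, 1, 5, 3, 6, 2, 9] cursor@4
After 2 (insert_after(69)): list=[86, 4, 69, 1, 5, 3, 6, 2, 9] cursor@4
After 3 (insert_after(16)): list=[86, 4, 16, 69, 1, 5, 3, 6, 2, 9] cursor@4
After 4 (prev): list=[86, 4, 16, 69, 1, 5, 3, 6, 2, 9] cursor@86
After 5 (insert_before(50)): list=[50, 86, 4, 16, 69, 1, 5, 3, 6, 2, 9] cursor@86
After 6 (insert_before(91)): list=[50, 91, 86, 4, 16, 69, 1, 5, 3, 6, 2, 9] cursor@86
After 7 (delete_current): list=[50, 91, 4, 16, 69, 1, 5, 3, 6, 2, 9] cursor@4
After 8 (insert_after(24)): list=[50, 91, 4, 24, 16, 69, 1, 5, 3, 6, 2, 9] cursor@4
After 9 (delete_current): list=[50, 91, 24, 16, 69, 1, 5, 3, 6, 2, 9] cursor@24
After 10 (delete_current): list=[50, 91, 16, 69, 1, 5, 3, 6, 2, 9] cursor@16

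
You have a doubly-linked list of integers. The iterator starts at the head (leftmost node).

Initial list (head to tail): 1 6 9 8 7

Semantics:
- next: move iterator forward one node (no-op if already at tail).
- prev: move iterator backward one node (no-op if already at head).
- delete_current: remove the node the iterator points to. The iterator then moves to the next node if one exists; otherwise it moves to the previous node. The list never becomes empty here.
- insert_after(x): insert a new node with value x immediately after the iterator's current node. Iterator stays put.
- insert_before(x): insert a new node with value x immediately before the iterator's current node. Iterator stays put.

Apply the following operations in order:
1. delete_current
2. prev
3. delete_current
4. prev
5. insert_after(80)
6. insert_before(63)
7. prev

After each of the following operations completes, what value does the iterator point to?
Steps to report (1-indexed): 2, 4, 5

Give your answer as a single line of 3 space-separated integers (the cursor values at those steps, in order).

After 1 (delete_current): list=[6, 9, 8, 7] cursor@6
After 2 (prev): list=[6, 9, 8, 7] cursor@6
After 3 (delete_current): list=[9, 8, 7] cursor@9
After 4 (prev): list=[9, 8, 7] cursor@9
After 5 (insert_after(80)): list=[9, 80, 8, 7] cursor@9
After 6 (insert_before(63)): list=[63, 9, 80, 8, 7] cursor@9
After 7 (prev): list=[63, 9, 80, 8, 7] cursor@63

Answer: 6 9 9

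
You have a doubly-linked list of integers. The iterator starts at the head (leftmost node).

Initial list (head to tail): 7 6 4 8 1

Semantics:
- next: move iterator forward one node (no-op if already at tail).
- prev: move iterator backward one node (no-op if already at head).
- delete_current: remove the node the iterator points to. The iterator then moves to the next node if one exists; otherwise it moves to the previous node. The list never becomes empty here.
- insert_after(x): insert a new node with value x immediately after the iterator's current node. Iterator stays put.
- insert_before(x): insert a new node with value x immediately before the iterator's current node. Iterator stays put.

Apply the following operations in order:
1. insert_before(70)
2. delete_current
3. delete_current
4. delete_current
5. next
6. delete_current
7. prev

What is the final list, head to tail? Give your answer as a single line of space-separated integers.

After 1 (insert_before(70)): list=[70, 7, 6, 4, 8, 1] cursor@7
After 2 (delete_current): list=[70, 6, 4, 8, 1] cursor@6
After 3 (delete_current): list=[70, 4, 8, 1] cursor@4
After 4 (delete_current): list=[70, 8, 1] cursor@8
After 5 (next): list=[70, 8, 1] cursor@1
After 6 (delete_current): list=[70, 8] cursor@8
After 7 (prev): list=[70, 8] cursor@70

Answer: 70 8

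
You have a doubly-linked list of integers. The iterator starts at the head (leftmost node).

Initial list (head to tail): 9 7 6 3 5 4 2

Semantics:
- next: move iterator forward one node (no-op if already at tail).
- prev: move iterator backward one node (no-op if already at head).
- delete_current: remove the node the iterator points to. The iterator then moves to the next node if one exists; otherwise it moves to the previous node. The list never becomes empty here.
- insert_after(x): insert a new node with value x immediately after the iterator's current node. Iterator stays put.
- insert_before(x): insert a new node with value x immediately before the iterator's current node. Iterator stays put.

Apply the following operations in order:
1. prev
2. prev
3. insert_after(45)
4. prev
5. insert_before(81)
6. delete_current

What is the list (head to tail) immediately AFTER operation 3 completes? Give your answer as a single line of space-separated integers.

After 1 (prev): list=[9, 7, 6, 3, 5, 4, 2] cursor@9
After 2 (prev): list=[9, 7, 6, 3, 5, 4, 2] cursor@9
After 3 (insert_after(45)): list=[9, 45, 7, 6, 3, 5, 4, 2] cursor@9

Answer: 9 45 7 6 3 5 4 2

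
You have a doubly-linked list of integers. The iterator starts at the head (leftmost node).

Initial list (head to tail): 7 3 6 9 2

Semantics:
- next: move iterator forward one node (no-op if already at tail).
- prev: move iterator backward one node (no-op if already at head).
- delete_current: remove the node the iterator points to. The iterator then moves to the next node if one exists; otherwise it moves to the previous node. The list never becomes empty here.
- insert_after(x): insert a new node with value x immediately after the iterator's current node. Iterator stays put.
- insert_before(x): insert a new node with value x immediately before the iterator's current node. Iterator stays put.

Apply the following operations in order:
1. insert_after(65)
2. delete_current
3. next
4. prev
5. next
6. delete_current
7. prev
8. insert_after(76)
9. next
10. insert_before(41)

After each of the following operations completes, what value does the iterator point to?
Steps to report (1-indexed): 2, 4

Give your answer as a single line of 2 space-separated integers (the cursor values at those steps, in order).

Answer: 65 65

Derivation:
After 1 (insert_after(65)): list=[7, 65, 3, 6, 9, 2] cursor@7
After 2 (delete_current): list=[65, 3, 6, 9, 2] cursor@65
After 3 (next): list=[65, 3, 6, 9, 2] cursor@3
After 4 (prev): list=[65, 3, 6, 9, 2] cursor@65
After 5 (next): list=[65, 3, 6, 9, 2] cursor@3
After 6 (delete_current): list=[65, 6, 9, 2] cursor@6
After 7 (prev): list=[65, 6, 9, 2] cursor@65
After 8 (insert_after(76)): list=[65, 76, 6, 9, 2] cursor@65
After 9 (next): list=[65, 76, 6, 9, 2] cursor@76
After 10 (insert_before(41)): list=[65, 41, 76, 6, 9, 2] cursor@76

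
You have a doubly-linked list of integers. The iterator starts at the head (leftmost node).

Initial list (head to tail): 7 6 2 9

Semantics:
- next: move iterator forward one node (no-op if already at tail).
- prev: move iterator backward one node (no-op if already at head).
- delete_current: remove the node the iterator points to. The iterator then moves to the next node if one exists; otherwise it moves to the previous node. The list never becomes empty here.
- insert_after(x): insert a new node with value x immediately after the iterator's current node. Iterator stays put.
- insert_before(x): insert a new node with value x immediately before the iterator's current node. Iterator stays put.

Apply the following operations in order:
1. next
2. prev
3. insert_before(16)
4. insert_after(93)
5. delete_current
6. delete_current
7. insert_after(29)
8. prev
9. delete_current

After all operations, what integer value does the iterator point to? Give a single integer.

Answer: 6

Derivation:
After 1 (next): list=[7, 6, 2, 9] cursor@6
After 2 (prev): list=[7, 6, 2, 9] cursor@7
After 3 (insert_before(16)): list=[16, 7, 6, 2, 9] cursor@7
After 4 (insert_after(93)): list=[16, 7, 93, 6, 2, 9] cursor@7
After 5 (delete_current): list=[16, 93, 6, 2, 9] cursor@93
After 6 (delete_current): list=[16, 6, 2, 9] cursor@6
After 7 (insert_after(29)): list=[16, 6, 29, 2, 9] cursor@6
After 8 (prev): list=[16, 6, 29, 2, 9] cursor@16
After 9 (delete_current): list=[6, 29, 2, 9] cursor@6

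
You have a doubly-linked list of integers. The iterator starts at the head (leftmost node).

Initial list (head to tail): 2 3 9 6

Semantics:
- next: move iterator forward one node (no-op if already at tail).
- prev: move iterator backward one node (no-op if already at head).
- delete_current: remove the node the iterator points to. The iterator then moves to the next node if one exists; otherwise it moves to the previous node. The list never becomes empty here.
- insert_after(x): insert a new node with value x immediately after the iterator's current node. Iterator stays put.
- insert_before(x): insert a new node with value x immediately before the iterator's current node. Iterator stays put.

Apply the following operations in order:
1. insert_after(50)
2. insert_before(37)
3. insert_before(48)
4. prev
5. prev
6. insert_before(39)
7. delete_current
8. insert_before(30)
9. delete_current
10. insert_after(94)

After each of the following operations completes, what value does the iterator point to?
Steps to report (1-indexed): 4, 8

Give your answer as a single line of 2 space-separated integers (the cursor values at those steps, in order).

After 1 (insert_after(50)): list=[2, 50, 3, 9, 6] cursor@2
After 2 (insert_before(37)): list=[37, 2, 50, 3, 9, 6] cursor@2
After 3 (insert_before(48)): list=[37, 48, 2, 50, 3, 9, 6] cursor@2
After 4 (prev): list=[37, 48, 2, 50, 3, 9, 6] cursor@48
After 5 (prev): list=[37, 48, 2, 50, 3, 9, 6] cursor@37
After 6 (insert_before(39)): list=[39, 37, 48, 2, 50, 3, 9, 6] cursor@37
After 7 (delete_current): list=[39, 48, 2, 50, 3, 9, 6] cursor@48
After 8 (insert_before(30)): list=[39, 30, 48, 2, 50, 3, 9, 6] cursor@48
After 9 (delete_current): list=[39, 30, 2, 50, 3, 9, 6] cursor@2
After 10 (insert_after(94)): list=[39, 30, 2, 94, 50, 3, 9, 6] cursor@2

Answer: 48 48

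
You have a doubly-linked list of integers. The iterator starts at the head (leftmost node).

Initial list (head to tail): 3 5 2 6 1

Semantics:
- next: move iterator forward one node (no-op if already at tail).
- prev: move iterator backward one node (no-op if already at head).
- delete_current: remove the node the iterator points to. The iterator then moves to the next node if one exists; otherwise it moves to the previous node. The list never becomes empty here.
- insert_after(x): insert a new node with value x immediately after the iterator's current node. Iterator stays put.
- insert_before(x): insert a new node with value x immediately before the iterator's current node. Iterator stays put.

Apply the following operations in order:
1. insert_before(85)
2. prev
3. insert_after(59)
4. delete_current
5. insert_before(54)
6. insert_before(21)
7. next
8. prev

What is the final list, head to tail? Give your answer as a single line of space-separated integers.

Answer: 54 21 59 3 5 2 6 1

Derivation:
After 1 (insert_before(85)): list=[85, 3, 5, 2, 6, 1] cursor@3
After 2 (prev): list=[85, 3, 5, 2, 6, 1] cursor@85
After 3 (insert_after(59)): list=[85, 59, 3, 5, 2, 6, 1] cursor@85
After 4 (delete_current): list=[59, 3, 5, 2, 6, 1] cursor@59
After 5 (insert_before(54)): list=[54, 59, 3, 5, 2, 6, 1] cursor@59
After 6 (insert_before(21)): list=[54, 21, 59, 3, 5, 2, 6, 1] cursor@59
After 7 (next): list=[54, 21, 59, 3, 5, 2, 6, 1] cursor@3
After 8 (prev): list=[54, 21, 59, 3, 5, 2, 6, 1] cursor@59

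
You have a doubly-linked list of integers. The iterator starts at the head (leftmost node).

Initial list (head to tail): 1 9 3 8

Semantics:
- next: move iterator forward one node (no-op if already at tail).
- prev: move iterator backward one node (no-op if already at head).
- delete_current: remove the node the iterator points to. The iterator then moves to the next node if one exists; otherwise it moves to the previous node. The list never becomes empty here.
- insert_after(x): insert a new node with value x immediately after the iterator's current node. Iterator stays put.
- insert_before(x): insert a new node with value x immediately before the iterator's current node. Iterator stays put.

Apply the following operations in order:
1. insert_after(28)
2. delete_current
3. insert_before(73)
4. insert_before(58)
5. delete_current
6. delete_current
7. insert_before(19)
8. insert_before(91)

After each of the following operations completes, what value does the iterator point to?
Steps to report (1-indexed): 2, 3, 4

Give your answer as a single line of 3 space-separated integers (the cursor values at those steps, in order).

After 1 (insert_after(28)): list=[1, 28, 9, 3, 8] cursor@1
After 2 (delete_current): list=[28, 9, 3, 8] cursor@28
After 3 (insert_before(73)): list=[73, 28, 9, 3, 8] cursor@28
After 4 (insert_before(58)): list=[73, 58, 28, 9, 3, 8] cursor@28
After 5 (delete_current): list=[73, 58, 9, 3, 8] cursor@9
After 6 (delete_current): list=[73, 58, 3, 8] cursor@3
After 7 (insert_before(19)): list=[73, 58, 19, 3, 8] cursor@3
After 8 (insert_before(91)): list=[73, 58, 19, 91, 3, 8] cursor@3

Answer: 28 28 28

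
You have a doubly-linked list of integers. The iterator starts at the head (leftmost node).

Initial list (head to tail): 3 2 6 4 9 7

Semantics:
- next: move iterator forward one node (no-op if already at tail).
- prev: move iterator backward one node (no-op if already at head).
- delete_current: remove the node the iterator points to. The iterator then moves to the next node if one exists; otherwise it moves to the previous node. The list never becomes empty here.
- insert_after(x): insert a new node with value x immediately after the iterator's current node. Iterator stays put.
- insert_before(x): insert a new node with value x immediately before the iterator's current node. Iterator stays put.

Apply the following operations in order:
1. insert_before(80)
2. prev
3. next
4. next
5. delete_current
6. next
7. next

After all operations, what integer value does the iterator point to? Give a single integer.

After 1 (insert_before(80)): list=[80, 3, 2, 6, 4, 9, 7] cursor@3
After 2 (prev): list=[80, 3, 2, 6, 4, 9, 7] cursor@80
After 3 (next): list=[80, 3, 2, 6, 4, 9, 7] cursor@3
After 4 (next): list=[80, 3, 2, 6, 4, 9, 7] cursor@2
After 5 (delete_current): list=[80, 3, 6, 4, 9, 7] cursor@6
After 6 (next): list=[80, 3, 6, 4, 9, 7] cursor@4
After 7 (next): list=[80, 3, 6, 4, 9, 7] cursor@9

Answer: 9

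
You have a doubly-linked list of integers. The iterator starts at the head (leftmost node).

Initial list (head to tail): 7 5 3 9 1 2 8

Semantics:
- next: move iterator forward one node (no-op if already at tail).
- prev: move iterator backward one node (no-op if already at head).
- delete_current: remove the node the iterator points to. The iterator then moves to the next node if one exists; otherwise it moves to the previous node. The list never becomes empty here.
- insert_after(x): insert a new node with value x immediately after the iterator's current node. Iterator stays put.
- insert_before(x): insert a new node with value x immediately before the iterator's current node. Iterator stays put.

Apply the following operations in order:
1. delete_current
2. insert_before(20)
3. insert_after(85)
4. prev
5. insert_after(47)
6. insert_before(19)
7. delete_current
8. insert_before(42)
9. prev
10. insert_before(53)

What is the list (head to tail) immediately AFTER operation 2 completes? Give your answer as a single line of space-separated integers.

After 1 (delete_current): list=[5, 3, 9, 1, 2, 8] cursor@5
After 2 (insert_before(20)): list=[20, 5, 3, 9, 1, 2, 8] cursor@5

Answer: 20 5 3 9 1 2 8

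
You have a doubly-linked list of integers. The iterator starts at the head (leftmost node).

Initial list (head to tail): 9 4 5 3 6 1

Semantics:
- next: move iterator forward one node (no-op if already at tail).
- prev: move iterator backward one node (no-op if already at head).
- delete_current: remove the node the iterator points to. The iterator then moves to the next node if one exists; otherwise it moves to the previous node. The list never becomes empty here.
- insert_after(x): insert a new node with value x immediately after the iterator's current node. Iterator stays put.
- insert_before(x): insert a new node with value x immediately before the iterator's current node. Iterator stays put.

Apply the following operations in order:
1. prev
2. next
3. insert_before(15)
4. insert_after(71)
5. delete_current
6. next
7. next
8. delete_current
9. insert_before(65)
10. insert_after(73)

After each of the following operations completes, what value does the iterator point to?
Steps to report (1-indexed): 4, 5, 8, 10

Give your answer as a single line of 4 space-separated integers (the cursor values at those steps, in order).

Answer: 4 71 6 6

Derivation:
After 1 (prev): list=[9, 4, 5, 3, 6, 1] cursor@9
After 2 (next): list=[9, 4, 5, 3, 6, 1] cursor@4
After 3 (insert_before(15)): list=[9, 15, 4, 5, 3, 6, 1] cursor@4
After 4 (insert_after(71)): list=[9, 15, 4, 71, 5, 3, 6, 1] cursor@4
After 5 (delete_current): list=[9, 15, 71, 5, 3, 6, 1] cursor@71
After 6 (next): list=[9, 15, 71, 5, 3, 6, 1] cursor@5
After 7 (next): list=[9, 15, 71, 5, 3, 6, 1] cursor@3
After 8 (delete_current): list=[9, 15, 71, 5, 6, 1] cursor@6
After 9 (insert_before(65)): list=[9, 15, 71, 5, 65, 6, 1] cursor@6
After 10 (insert_after(73)): list=[9, 15, 71, 5, 65, 6, 73, 1] cursor@6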